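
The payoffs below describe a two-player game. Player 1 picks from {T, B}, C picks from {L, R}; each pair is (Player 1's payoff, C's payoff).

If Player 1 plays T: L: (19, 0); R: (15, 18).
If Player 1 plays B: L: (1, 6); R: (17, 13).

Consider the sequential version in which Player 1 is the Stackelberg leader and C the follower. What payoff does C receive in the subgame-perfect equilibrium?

Solve by backward induction (Player 1 leads).
- T: C compares 0, 18 and picks R; Player 1 would get 15.
- B: C compares 6, 13 and picks R; Player 1 would get 17.
Among 15, 17, the best is 17 at B. Subgame-perfect outcome: (B, R) with payoffs (17, 13).

13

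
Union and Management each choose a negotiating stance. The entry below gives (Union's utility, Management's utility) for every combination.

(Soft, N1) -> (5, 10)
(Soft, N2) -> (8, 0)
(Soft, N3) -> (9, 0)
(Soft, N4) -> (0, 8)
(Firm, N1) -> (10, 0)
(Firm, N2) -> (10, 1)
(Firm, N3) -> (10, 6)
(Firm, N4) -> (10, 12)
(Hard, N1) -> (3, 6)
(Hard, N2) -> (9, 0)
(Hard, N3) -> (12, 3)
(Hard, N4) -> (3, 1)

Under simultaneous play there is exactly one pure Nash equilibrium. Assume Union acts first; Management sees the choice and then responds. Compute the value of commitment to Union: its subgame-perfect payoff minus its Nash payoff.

0

Work backward from Management's decision.
- Soft: Management compares 10, 0, 0, 8 and picks N1; Union would get 5.
- Firm: Management compares 0, 1, 6, 12 and picks N4; Union would get 10.
- Hard: Management compares 6, 0, 3, 1 and picks N1; Union would get 3.
Among 5, 10, 3, the best is 10 at Firm. Subgame-perfect outcome: (Firm, N4) with payoffs (10, 12).
For the simultaneous game, intersect best replies.
Union's best replies: N1→Firm; N2→Firm; N3→Hard; N4→Firm.
Management's best replies: Soft→N1; Firm→N4; Hard→N1.
The unique mutual best reply is (Firm, N4), giving (10, 12).
Union's commitment gain: 10 − 10 = 0.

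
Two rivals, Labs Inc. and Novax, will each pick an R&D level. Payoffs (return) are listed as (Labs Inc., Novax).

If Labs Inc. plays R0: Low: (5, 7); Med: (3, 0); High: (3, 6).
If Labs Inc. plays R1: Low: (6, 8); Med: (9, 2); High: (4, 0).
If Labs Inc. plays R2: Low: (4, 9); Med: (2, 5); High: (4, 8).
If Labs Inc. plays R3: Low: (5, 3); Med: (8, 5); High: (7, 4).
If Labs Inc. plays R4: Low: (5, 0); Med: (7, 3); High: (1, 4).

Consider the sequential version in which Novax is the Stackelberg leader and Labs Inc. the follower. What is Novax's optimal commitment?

Low

Work backward from Labs Inc.'s decision.
- Low: Labs Inc. compares 5, 6, 4, 5, 5 and picks R1; Novax would get 8.
- Med: Labs Inc. compares 3, 9, 2, 8, 7 and picks R1; Novax would get 2.
- High: Labs Inc. compares 3, 4, 4, 7, 1 and picks R3; Novax would get 4.
Maximizing over 8, 2, 4, Novax chooses Low. Subgame-perfect outcome: (R1, Low) with payoffs (6, 8).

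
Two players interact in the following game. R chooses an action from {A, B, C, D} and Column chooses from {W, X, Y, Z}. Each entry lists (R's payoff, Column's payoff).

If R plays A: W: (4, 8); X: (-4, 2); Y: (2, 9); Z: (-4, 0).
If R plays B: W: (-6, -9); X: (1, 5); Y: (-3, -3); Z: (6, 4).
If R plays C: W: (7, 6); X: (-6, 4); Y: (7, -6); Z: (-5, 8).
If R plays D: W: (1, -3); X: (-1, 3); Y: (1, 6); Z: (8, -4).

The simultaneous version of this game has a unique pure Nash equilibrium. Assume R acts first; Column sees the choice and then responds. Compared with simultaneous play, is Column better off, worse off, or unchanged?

better off

Work backward from Column's decision.
- A → Column plays Y (best of 8, 2, 9, 0); R gets 2.
- B → Column plays X (best of -9, 5, -3, 4); R gets 1.
- C → Column plays Z (best of 6, 4, -6, 8); R gets -5.
- D → Column plays Y (best of -3, 3, 6, -4); R gets 1.
Among 2, 1, -5, 1, the best is 2 at A. Subgame-perfect outcome: (A, Y) with payoffs (2, 9).
For the simultaneous game, intersect best replies.
R's best replies: W→C; X→B; Y→C; Z→D.
Column's best replies: A→Y; B→X; C→Z; D→Y.
The unique mutual best reply is (B, X), giving (1, 5).
Column earns 9 sequentially versus 5 at the Nash outcome: better off.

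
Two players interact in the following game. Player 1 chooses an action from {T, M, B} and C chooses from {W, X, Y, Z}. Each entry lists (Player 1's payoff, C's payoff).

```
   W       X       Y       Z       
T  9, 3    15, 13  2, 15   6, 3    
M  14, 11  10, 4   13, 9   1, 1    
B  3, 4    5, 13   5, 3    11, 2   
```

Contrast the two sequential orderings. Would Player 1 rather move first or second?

If Player 1 leads: C's best replies are T→Y, M→W, B→X; Player 1's induced payoffs 2, 14, 5; outcome (M, W), payoffs (14, 11).
If C leads: Player 1's best replies are W→M, X→T, Y→M, Z→B; C's induced payoffs 11, 13, 9, 2; outcome (T, X), payoffs (15, 13).
Player 1 gets 14 moving first and 15 moving second, so Player 1 prefers to move second.

second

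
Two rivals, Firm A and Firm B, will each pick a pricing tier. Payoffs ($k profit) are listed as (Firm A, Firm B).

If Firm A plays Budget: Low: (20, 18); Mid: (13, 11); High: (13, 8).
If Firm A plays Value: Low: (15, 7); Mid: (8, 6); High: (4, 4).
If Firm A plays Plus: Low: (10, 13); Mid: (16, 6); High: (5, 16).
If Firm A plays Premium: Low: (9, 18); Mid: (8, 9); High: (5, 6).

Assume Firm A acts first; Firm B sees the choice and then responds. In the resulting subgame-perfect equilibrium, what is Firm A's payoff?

Firm B best-responds to each possible Firm A move:
- Budget → Firm B plays Low (best of 18, 11, 8); Firm A gets 20.
- Value → Firm B plays Low (best of 7, 6, 4); Firm A gets 15.
- Plus → Firm B plays High (best of 13, 6, 16); Firm A gets 5.
- Premium → Firm B plays Low (best of 18, 9, 6); Firm A gets 9.
Maximizing over 20, 15, 5, 9, Firm A chooses Budget. Subgame-perfect outcome: (Budget, Low) with payoffs (20, 18).

20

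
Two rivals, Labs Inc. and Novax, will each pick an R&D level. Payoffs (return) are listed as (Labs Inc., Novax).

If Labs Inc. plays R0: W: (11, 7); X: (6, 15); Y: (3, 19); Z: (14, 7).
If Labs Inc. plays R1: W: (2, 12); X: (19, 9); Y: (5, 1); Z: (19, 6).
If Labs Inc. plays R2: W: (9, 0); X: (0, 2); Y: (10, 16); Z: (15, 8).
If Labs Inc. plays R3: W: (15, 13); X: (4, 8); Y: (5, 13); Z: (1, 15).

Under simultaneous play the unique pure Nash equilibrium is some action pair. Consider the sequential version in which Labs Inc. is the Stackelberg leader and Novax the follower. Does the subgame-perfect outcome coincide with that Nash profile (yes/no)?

yes

Work backward from Novax's decision.
- R0: Novax compares 7, 15, 19, 7 and picks Y; Labs Inc. would get 3.
- R1: Novax compares 12, 9, 1, 6 and picks W; Labs Inc. would get 2.
- R2: Novax compares 0, 2, 16, 8 and picks Y; Labs Inc. would get 10.
- R3: Novax compares 13, 8, 13, 15 and picks Z; Labs Inc. would get 1.
Labs Inc.'s induced payoffs are 3, 2, 10, 1, so Labs Inc. commits to R2. Subgame-perfect outcome: (R2, Y) with payoffs (10, 16).
For the simultaneous game, intersect best replies.
Labs Inc.'s best replies: W→R3; X→R1; Y→R2; Z→R1.
Novax's best replies: R0→Y; R1→W; R2→Y; R3→Z.
The unique mutual best reply is (R2, Y), giving (10, 16).
Sequential outcome (R2, Y) coincides with the Nash profile (R2, Y).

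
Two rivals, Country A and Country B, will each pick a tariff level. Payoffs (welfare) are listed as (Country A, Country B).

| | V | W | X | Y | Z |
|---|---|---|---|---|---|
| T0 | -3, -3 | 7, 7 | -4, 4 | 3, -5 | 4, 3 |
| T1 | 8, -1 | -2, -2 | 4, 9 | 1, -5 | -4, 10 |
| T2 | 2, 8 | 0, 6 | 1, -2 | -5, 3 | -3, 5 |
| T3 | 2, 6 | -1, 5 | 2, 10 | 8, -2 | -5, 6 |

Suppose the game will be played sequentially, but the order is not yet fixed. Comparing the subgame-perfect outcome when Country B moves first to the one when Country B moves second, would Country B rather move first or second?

If Country A leads: Country B's best replies are T0→W, T1→Z, T2→V, T3→X; Country A's induced payoffs 7, -4, 2, 2; outcome (T0, W), payoffs (7, 7).
If Country B leads: Country A's best replies are V→T1, W→T0, X→T1, Y→T3, Z→T0; Country B's induced payoffs -1, 7, 9, -2, 3; outcome (T1, X), payoffs (4, 9).
Country B gets 9 moving first and 7 moving second, so Country B prefers to move first.

first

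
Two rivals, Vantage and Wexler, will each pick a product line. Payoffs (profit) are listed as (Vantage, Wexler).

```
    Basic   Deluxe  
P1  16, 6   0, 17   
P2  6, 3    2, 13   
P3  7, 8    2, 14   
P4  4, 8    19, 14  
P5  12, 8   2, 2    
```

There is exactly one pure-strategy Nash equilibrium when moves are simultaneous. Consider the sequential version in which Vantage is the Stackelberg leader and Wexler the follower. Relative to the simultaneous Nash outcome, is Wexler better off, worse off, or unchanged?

Backward induction with Vantage moving first.
- P1: Wexler compares 6, 17 and picks Deluxe; Vantage would get 0.
- P2: Wexler compares 3, 13 and picks Deluxe; Vantage would get 2.
- P3: Wexler compares 8, 14 and picks Deluxe; Vantage would get 2.
- P4: Wexler compares 8, 14 and picks Deluxe; Vantage would get 19.
- P5: Wexler compares 8, 2 and picks Basic; Vantage would get 12.
Vantage's induced payoffs are 0, 2, 2, 19, 12, so Vantage commits to P4. Subgame-perfect outcome: (P4, Deluxe) with payoffs (19, 14).
Under simultaneous play:
Vantage's best replies: Basic→P1; Deluxe→P4.
Wexler's best replies: P1→Deluxe; P2→Deluxe; P3→Deluxe; P4→Deluxe; P5→Basic.
Only (P4, Deluxe) has each player best-responding; Nash payoffs (19, 14).
Wexler earns 14 sequentially versus 14 at the Nash outcome: unchanged.

unchanged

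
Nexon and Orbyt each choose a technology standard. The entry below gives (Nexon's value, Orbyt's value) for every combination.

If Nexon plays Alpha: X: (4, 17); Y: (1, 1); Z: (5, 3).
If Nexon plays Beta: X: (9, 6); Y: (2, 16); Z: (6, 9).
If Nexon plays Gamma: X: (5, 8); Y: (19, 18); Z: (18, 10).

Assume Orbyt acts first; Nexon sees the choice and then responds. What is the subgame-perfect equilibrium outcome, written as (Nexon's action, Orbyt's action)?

(Gamma, Y)

Work backward from Nexon's decision.
- X: BR = Beta, leader payoff 6.
- Y: BR = Gamma, leader payoff 18.
- Z: BR = Gamma, leader payoff 10.
Among 6, 18, 10, the best is 18 at Y. Subgame-perfect outcome: (Gamma, Y) with payoffs (19, 18).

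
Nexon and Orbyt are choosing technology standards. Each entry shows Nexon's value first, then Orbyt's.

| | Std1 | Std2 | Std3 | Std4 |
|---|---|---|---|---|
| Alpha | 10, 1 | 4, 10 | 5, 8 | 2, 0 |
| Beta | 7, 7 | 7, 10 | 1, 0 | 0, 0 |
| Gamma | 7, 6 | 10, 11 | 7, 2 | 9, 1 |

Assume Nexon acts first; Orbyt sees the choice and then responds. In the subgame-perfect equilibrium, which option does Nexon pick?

Gamma

Backward induction with Nexon moving first.
- Alpha: Orbyt compares 1, 10, 8, 0 and picks Std2; Nexon would get 4.
- Beta: Orbyt compares 7, 10, 0, 0 and picks Std2; Nexon would get 7.
- Gamma: Orbyt compares 6, 11, 2, 1 and picks Std2; Nexon would get 10.
Nexon's induced payoffs are 4, 7, 10, so Nexon commits to Gamma. Subgame-perfect outcome: (Gamma, Std2) with payoffs (10, 11).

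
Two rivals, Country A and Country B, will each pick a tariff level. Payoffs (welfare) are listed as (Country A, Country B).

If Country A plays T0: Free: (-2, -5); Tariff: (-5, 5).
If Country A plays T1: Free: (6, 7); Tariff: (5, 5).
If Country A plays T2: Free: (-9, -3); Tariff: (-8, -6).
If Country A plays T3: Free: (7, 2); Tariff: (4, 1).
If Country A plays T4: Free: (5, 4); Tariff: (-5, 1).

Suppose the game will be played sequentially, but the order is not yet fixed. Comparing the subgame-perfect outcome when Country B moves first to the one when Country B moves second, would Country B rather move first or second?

first

If Country A leads: Country B's best replies are T0→Tariff, T1→Free, T2→Free, T3→Free, T4→Free; Country A's induced payoffs -5, 6, -9, 7, 5; outcome (T3, Free), payoffs (7, 2).
If Country B leads: Country A's best replies are Free→T3, Tariff→T1; Country B's induced payoffs 2, 5; outcome (T1, Tariff), payoffs (5, 5).
Country B gets 5 moving first and 2 moving second, so Country B prefers to move first.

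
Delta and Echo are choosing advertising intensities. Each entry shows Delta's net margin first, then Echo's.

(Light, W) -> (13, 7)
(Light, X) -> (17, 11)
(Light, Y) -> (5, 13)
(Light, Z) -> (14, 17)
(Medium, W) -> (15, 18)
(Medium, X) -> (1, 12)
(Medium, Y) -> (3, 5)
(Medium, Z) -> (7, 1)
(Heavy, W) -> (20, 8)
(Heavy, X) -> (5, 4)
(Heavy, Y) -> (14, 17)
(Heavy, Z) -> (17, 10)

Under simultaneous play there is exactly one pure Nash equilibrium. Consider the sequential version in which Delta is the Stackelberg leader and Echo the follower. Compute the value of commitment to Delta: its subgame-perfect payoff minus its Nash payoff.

1

Backward induction with Delta moving first.
- Light: Echo compares 7, 11, 13, 17 and picks Z; Delta would get 14.
- Medium: Echo compares 18, 12, 5, 1 and picks W; Delta would get 15.
- Heavy: Echo compares 8, 4, 17, 10 and picks Y; Delta would get 14.
Delta's induced payoffs are 14, 15, 14, so Delta commits to Medium. Subgame-perfect outcome: (Medium, W) with payoffs (15, 18).
Now find the simultaneous Nash equilibrium.
Delta's best replies: W→Heavy; X→Light; Y→Heavy; Z→Heavy.
Echo's best replies: Light→Z; Medium→W; Heavy→Y.
The unique mutual best reply is (Heavy, Y), giving (14, 17).
Delta's commitment gain: 15 − 14 = 1.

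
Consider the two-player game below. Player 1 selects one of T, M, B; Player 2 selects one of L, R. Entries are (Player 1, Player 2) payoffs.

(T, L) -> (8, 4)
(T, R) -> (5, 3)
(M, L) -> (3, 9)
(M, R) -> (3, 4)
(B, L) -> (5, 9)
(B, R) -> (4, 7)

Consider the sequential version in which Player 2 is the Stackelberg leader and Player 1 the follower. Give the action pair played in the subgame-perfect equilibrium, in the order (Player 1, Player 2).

Player 1 best-responds to each possible Player 2 move:
- L: BR = T, leader payoff 4.
- R: BR = T, leader payoff 3.
Among 4, 3, the best is 4 at L. Subgame-perfect outcome: (T, L) with payoffs (8, 4).

(T, L)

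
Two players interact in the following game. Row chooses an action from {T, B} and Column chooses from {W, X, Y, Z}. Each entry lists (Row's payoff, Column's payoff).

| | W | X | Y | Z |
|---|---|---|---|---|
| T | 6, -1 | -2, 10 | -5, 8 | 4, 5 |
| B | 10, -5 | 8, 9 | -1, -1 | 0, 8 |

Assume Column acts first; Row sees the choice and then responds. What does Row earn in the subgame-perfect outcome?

8

Row best-responds to each possible Column move:
- W: BR = B, leader payoff -5.
- X: BR = B, leader payoff 9.
- Y: BR = B, leader payoff -1.
- Z: BR = T, leader payoff 5.
Maximizing over -5, 9, -1, 5, Column chooses X. Subgame-perfect outcome: (B, X) with payoffs (8, 9).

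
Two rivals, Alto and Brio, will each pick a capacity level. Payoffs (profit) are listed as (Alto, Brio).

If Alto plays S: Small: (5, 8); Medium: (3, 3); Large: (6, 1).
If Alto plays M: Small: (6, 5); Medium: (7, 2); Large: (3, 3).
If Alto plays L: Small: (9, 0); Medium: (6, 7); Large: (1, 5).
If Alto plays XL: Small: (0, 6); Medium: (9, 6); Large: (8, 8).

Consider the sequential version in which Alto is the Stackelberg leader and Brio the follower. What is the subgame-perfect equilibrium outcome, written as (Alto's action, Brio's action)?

Work backward from Brio's decision.
- S → Brio plays Small (best of 8, 3, 1); Alto gets 5.
- M → Brio plays Small (best of 5, 2, 3); Alto gets 6.
- L → Brio plays Medium (best of 0, 7, 5); Alto gets 6.
- XL → Brio plays Large (best of 6, 6, 8); Alto gets 8.
Alto's induced payoffs are 5, 6, 6, 8, so Alto commits to XL. Subgame-perfect outcome: (XL, Large) with payoffs (8, 8).

(XL, Large)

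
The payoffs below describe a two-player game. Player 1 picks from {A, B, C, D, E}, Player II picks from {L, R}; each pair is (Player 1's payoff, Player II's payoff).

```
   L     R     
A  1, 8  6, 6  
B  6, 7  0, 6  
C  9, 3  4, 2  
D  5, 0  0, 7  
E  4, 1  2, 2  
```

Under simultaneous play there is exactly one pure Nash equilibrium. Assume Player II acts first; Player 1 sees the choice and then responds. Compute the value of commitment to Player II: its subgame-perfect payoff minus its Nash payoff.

Player 1 best-responds to each possible Player II move:
- L: BR = C, leader payoff 3.
- R: BR = A, leader payoff 6.
Among 3, 6, the best is 6 at R. Subgame-perfect outcome: (A, R) with payoffs (6, 6).
Under simultaneous play:
Player 1's best replies: L→C; R→A.
Player II's best replies: A→L; B→L; C→L; D→R; E→R.
The unique mutual best reply is (C, L), giving (9, 3).
Player II's commitment gain: 6 − 3 = 3.

3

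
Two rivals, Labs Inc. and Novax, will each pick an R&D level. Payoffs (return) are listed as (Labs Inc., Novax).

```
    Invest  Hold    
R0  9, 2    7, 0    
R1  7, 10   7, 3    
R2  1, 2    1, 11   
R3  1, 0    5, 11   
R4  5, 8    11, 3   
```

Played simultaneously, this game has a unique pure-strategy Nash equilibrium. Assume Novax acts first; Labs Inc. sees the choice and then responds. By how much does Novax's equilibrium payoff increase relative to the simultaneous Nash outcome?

Labs Inc. best-responds to each possible Novax move:
- Invest: BR = R0, leader payoff 2.
- Hold: BR = R4, leader payoff 3.
Novax's induced payoffs are 2, 3, so Novax commits to Hold. Subgame-perfect outcome: (R4, Hold) with payoffs (11, 3).
Now find the simultaneous Nash equilibrium.
Labs Inc.'s best replies: Invest→R0; Hold→R4.
Novax's best replies: R0→Invest; R1→Invest; R2→Hold; R3→Hold; R4→Invest.
Only (R0, Invest) has each player best-responding; Nash payoffs (9, 2).
Novax's commitment gain: 3 − 2 = 1.

1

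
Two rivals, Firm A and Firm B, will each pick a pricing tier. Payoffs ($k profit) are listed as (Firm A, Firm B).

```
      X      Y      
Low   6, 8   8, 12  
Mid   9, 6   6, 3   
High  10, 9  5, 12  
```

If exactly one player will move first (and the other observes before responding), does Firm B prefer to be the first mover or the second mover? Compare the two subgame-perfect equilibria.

If Firm A leads: Firm B's best replies are Low→Y, Mid→X, High→Y; Firm A's induced payoffs 8, 9, 5; outcome (Mid, X), payoffs (9, 6).
If Firm B leads: Firm A's best replies are X→High, Y→Low; Firm B's induced payoffs 9, 12; outcome (Low, Y), payoffs (8, 12).
Firm B gets 12 moving first and 6 moving second, so Firm B prefers to move first.

first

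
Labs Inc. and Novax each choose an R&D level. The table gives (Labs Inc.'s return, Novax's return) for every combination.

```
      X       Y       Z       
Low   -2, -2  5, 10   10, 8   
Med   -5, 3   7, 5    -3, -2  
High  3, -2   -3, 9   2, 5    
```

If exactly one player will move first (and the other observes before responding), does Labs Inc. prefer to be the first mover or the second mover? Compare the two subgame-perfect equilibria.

If Labs Inc. leads: Novax's best replies are Low→Y, Med→Y, High→Y; Labs Inc.'s induced payoffs 5, 7, -3; outcome (Med, Y), payoffs (7, 5).
If Novax leads: Labs Inc.'s best replies are X→High, Y→Med, Z→Low; Novax's induced payoffs -2, 5, 8; outcome (Low, Z), payoffs (10, 8).
Labs Inc. gets 7 moving first and 10 moving second, so Labs Inc. prefers to move second.

second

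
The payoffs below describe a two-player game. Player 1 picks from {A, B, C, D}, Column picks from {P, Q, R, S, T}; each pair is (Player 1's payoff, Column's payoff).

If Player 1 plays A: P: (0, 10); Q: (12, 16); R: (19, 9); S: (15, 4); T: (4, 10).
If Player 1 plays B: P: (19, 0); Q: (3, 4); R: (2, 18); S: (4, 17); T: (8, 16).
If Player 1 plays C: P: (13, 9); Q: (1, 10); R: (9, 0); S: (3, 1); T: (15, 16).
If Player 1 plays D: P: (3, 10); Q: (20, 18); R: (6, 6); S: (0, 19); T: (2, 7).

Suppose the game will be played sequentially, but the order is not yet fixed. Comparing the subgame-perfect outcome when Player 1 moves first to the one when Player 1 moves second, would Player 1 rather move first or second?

If Player 1 leads: Column's best replies are A→Q, B→R, C→T, D→S; Player 1's induced payoffs 12, 2, 15, 0; outcome (C, T), payoffs (15, 16).
If Column leads: Player 1's best replies are P→B, Q→D, R→A, S→A, T→C; Column's induced payoffs 0, 18, 9, 4, 16; outcome (D, Q), payoffs (20, 18).
Player 1 gets 15 moving first and 20 moving second, so Player 1 prefers to move second.

second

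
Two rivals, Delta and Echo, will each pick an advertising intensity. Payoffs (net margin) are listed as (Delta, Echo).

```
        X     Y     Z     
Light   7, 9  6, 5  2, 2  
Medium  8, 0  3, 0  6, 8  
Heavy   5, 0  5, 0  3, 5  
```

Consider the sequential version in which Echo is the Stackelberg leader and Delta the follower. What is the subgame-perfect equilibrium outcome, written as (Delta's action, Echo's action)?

Work backward from Delta's decision.
- X → Delta plays Medium (best of 7, 8, 5); Echo gets 0.
- Y → Delta plays Light (best of 6, 3, 5); Echo gets 5.
- Z → Delta plays Medium (best of 2, 6, 3); Echo gets 8.
Echo's induced payoffs are 0, 5, 8, so Echo commits to Z. Subgame-perfect outcome: (Medium, Z) with payoffs (6, 8).

(Medium, Z)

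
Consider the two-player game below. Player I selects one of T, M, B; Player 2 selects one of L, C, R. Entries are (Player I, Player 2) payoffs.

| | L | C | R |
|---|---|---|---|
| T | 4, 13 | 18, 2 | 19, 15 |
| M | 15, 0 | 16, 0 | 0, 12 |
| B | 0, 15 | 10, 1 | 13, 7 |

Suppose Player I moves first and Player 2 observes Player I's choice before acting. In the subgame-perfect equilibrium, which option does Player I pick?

T

Work backward from Player 2's decision.
- T → Player 2 plays R (best of 13, 2, 15); Player I gets 19.
- M → Player 2 plays R (best of 0, 0, 12); Player I gets 0.
- B → Player 2 plays L (best of 15, 1, 7); Player I gets 0.
Player I's induced payoffs are 19, 0, 0, so Player I commits to T. Subgame-perfect outcome: (T, R) with payoffs (19, 15).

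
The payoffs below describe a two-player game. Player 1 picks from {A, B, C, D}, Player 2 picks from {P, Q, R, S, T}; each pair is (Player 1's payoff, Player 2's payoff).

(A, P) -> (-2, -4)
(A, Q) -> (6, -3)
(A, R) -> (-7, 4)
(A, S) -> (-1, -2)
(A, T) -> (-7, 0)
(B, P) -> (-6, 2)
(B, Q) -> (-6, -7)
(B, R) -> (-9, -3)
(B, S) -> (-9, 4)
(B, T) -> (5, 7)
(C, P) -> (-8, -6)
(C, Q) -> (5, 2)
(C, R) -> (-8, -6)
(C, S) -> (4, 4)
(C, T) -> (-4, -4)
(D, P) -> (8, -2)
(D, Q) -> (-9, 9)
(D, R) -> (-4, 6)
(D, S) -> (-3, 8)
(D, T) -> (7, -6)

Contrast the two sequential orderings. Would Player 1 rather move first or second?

first

If Player 1 leads: Player 2's best replies are A→R, B→T, C→S, D→Q; Player 1's induced payoffs -7, 5, 4, -9; outcome (B, T), payoffs (5, 7).
If Player 2 leads: Player 1's best replies are P→D, Q→A, R→D, S→C, T→D; Player 2's induced payoffs -2, -3, 6, 4, -6; outcome (D, R), payoffs (-4, 6).
Player 1 gets 5 moving first and -4 moving second, so Player 1 prefers to move first.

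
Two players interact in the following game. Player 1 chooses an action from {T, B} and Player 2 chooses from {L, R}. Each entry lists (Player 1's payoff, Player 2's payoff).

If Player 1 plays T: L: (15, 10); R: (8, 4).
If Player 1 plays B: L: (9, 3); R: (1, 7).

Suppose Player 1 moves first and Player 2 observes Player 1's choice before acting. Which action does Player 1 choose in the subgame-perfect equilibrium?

T

Work backward from Player 2's decision.
- T → Player 2 plays L (best of 10, 4); Player 1 gets 15.
- B → Player 2 plays R (best of 3, 7); Player 1 gets 1.
Among 15, 1, the best is 15 at T. Subgame-perfect outcome: (T, L) with payoffs (15, 10).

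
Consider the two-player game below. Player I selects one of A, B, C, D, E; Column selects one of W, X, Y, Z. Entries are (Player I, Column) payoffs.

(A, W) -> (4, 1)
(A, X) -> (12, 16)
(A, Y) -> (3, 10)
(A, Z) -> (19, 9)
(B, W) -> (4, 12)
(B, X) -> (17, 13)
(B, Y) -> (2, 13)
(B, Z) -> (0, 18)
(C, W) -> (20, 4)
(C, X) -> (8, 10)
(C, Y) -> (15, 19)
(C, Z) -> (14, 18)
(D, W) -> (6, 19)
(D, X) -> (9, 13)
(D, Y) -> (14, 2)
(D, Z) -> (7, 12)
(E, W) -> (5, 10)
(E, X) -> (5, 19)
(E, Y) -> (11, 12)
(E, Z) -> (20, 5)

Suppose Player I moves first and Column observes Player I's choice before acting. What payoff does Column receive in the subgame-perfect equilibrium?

Solve by backward induction (Player I leads).
- A: Column compares 1, 16, 10, 9 and picks X; Player I would get 12.
- B: Column compares 12, 13, 13, 18 and picks Z; Player I would get 0.
- C: Column compares 4, 10, 19, 18 and picks Y; Player I would get 15.
- D: Column compares 19, 13, 2, 12 and picks W; Player I would get 6.
- E: Column compares 10, 19, 12, 5 and picks X; Player I would get 5.
Among 12, 0, 15, 6, 5, the best is 15 at C. Subgame-perfect outcome: (C, Y) with payoffs (15, 19).

19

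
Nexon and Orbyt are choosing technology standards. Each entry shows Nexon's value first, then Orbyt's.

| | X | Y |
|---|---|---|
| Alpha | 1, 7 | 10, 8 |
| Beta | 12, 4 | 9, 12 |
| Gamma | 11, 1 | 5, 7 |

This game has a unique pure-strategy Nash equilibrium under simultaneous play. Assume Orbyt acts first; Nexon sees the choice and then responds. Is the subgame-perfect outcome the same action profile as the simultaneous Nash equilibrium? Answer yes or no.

yes

Work backward from Nexon's decision.
- X: Nexon compares 1, 12, 11 and picks Beta; Orbyt would get 4.
- Y: Nexon compares 10, 9, 5 and picks Alpha; Orbyt would get 8.
Maximizing over 4, 8, Orbyt chooses Y. Subgame-perfect outcome: (Alpha, Y) with payoffs (10, 8).
For the simultaneous game, intersect best replies.
Nexon's best replies: X→Beta; Y→Alpha.
Orbyt's best replies: Alpha→Y; Beta→Y; Gamma→Y.
Only (Alpha, Y) has each player best-responding; Nash payoffs (10, 8).
Sequential outcome (Alpha, Y) coincides with the Nash profile (Alpha, Y).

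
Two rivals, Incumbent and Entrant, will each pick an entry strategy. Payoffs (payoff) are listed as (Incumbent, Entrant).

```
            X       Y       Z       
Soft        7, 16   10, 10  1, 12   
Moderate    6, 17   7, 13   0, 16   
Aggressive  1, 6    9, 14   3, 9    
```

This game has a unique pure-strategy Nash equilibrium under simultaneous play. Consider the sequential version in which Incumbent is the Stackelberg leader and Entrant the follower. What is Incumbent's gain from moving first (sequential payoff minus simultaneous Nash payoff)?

Work backward from Entrant's decision.
- Soft: BR = X, leader payoff 7.
- Moderate: BR = X, leader payoff 6.
- Aggressive: BR = Y, leader payoff 9.
Among 7, 6, 9, the best is 9 at Aggressive. Subgame-perfect outcome: (Aggressive, Y) with payoffs (9, 14).
Under simultaneous play:
Incumbent's best replies: X→Soft; Y→Soft; Z→Aggressive.
Entrant's best replies: Soft→X; Moderate→X; Aggressive→Y.
Only (Soft, X) has each player best-responding; Nash payoffs (7, 16).
Incumbent's commitment gain: 9 − 7 = 2.

2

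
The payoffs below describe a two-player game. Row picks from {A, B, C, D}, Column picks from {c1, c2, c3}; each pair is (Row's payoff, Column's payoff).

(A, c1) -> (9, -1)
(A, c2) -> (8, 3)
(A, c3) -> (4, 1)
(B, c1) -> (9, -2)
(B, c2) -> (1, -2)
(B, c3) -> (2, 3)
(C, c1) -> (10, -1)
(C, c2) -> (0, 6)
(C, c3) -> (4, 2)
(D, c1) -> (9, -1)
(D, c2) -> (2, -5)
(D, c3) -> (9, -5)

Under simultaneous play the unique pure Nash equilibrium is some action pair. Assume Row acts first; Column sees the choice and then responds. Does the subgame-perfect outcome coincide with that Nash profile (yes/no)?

no

Column best-responds to each possible Row move:
- A: Column compares -1, 3, 1 and picks c2; Row would get 8.
- B: Column compares -2, -2, 3 and picks c3; Row would get 2.
- C: Column compares -1, 6, 2 and picks c2; Row would get 0.
- D: Column compares -1, -5, -5 and picks c1; Row would get 9.
Row's induced payoffs are 8, 2, 0, 9, so Row commits to D. Subgame-perfect outcome: (D, c1) with payoffs (9, -1).
For the simultaneous game, intersect best replies.
Row's best replies: c1→C; c2→A; c3→D.
Column's best replies: A→c2; B→c3; C→c2; D→c1.
The unique mutual best reply is (A, c2), giving (8, 3).
Sequential outcome (D, c1) differs from the Nash profile (A, c2).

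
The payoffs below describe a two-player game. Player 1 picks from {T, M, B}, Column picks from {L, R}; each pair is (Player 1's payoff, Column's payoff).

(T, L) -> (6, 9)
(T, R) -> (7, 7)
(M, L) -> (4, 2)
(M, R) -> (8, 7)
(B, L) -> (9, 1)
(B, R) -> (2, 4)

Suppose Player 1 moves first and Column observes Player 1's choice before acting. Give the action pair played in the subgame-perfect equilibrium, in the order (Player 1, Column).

(M, R)

Work backward from Column's decision.
- T: Column compares 9, 7 and picks L; Player 1 would get 6.
- M: Column compares 2, 7 and picks R; Player 1 would get 8.
- B: Column compares 1, 4 and picks R; Player 1 would get 2.
Among 6, 8, 2, the best is 8 at M. Subgame-perfect outcome: (M, R) with payoffs (8, 7).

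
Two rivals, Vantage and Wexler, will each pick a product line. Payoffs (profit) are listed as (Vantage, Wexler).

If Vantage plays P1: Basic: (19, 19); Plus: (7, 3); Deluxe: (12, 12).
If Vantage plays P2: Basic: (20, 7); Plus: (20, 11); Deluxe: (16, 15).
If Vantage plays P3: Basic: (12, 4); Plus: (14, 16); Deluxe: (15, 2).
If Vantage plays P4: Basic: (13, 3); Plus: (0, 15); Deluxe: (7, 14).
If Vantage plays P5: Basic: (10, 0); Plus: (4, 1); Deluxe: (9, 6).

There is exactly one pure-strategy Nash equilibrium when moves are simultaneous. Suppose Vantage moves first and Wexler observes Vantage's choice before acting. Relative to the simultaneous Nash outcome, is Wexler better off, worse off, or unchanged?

Solve by backward induction (Vantage leads).
- P1: BR = Basic, leader payoff 19.
- P2: BR = Deluxe, leader payoff 16.
- P3: BR = Plus, leader payoff 14.
- P4: BR = Plus, leader payoff 0.
- P5: BR = Deluxe, leader payoff 9.
Among 19, 16, 14, 0, 9, the best is 19 at P1. Subgame-perfect outcome: (P1, Basic) with payoffs (19, 19).
Under simultaneous play:
Vantage's best replies: Basic→P2; Plus→P2; Deluxe→P2.
Wexler's best replies: P1→Basic; P2→Deluxe; P3→Plus; P4→Plus; P5→Deluxe.
Only (P2, Deluxe) has each player best-responding; Nash payoffs (16, 15).
Wexler earns 19 sequentially versus 15 at the Nash outcome: better off.

better off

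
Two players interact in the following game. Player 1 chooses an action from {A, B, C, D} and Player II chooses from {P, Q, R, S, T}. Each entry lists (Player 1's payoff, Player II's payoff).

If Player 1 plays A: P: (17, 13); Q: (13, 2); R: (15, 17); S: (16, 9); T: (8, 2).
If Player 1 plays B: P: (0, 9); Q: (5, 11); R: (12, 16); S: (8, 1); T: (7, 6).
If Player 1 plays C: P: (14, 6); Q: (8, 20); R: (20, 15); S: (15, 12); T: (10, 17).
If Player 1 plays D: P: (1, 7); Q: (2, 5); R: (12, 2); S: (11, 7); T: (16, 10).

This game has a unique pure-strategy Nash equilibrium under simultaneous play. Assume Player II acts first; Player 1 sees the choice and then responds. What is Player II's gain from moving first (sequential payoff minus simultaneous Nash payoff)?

Solve by backward induction (Player II leads).
- P → Player 1 plays A (best of 17, 0, 14, 1); Player II gets 13.
- Q → Player 1 plays A (best of 13, 5, 8, 2); Player II gets 2.
- R → Player 1 plays C (best of 15, 12, 20, 12); Player II gets 15.
- S → Player 1 plays A (best of 16, 8, 15, 11); Player II gets 9.
- T → Player 1 plays D (best of 8, 7, 10, 16); Player II gets 10.
Player II's induced payoffs are 13, 2, 15, 9, 10, so Player II commits to R. Subgame-perfect outcome: (C, R) with payoffs (20, 15).
Now find the simultaneous Nash equilibrium.
Player 1's best replies: P→A; Q→A; R→C; S→A; T→D.
Player II's best replies: A→R; B→R; C→Q; D→T.
The unique mutual best reply is (D, T), giving (16, 10).
Player II's commitment gain: 15 − 10 = 5.

5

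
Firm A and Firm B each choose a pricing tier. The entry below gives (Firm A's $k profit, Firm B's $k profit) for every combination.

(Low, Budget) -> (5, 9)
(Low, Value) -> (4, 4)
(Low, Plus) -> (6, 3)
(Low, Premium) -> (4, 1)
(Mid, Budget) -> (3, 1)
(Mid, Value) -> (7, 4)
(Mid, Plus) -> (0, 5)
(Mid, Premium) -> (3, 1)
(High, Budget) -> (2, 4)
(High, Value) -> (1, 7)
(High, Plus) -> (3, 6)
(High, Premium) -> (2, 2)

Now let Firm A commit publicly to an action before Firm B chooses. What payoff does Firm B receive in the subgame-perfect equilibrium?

9

Work backward from Firm B's decision.
- Low: Firm B compares 9, 4, 3, 1 and picks Budget; Firm A would get 5.
- Mid: Firm B compares 1, 4, 5, 1 and picks Plus; Firm A would get 0.
- High: Firm B compares 4, 7, 6, 2 and picks Value; Firm A would get 1.
Maximizing over 5, 0, 1, Firm A chooses Low. Subgame-perfect outcome: (Low, Budget) with payoffs (5, 9).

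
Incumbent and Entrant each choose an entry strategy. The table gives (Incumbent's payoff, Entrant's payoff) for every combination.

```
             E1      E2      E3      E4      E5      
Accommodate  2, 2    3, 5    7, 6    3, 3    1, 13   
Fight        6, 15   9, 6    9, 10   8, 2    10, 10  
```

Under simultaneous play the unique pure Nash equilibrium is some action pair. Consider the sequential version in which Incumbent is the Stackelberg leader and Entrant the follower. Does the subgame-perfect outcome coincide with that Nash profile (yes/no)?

yes

Backward induction with Incumbent moving first.
- Accommodate: BR = E5, leader payoff 1.
- Fight: BR = E1, leader payoff 6.
Maximizing over 1, 6, Incumbent chooses Fight. Subgame-perfect outcome: (Fight, E1) with payoffs (6, 15).
For the simultaneous game, intersect best replies.
Incumbent's best replies: E1→Fight; E2→Fight; E3→Fight; E4→Fight; E5→Fight.
Entrant's best replies: Accommodate→E5; Fight→E1.
Only (Fight, E1) has each player best-responding; Nash payoffs (6, 15).
Sequential outcome (Fight, E1) coincides with the Nash profile (Fight, E1).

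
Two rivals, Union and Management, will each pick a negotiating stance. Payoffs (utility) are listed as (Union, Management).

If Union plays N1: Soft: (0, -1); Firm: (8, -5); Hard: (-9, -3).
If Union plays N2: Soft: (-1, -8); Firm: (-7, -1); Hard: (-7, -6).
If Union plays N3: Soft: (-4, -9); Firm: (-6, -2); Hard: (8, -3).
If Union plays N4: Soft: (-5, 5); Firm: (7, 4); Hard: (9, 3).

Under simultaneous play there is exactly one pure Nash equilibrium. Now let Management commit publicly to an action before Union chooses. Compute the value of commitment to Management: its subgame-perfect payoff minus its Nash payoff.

Union best-responds to each possible Management move:
- Soft → Union plays N1 (best of 0, -1, -4, -5); Management gets -1.
- Firm → Union plays N1 (best of 8, -7, -6, 7); Management gets -5.
- Hard → Union plays N4 (best of -9, -7, 8, 9); Management gets 3.
Among -1, -5, 3, the best is 3 at Hard. Subgame-perfect outcome: (N4, Hard) with payoffs (9, 3).
For the simultaneous game, intersect best replies.
Union's best replies: Soft→N1; Firm→N1; Hard→N4.
Management's best replies: N1→Soft; N2→Firm; N3→Firm; N4→Soft.
The unique mutual best reply is (N1, Soft), giving (0, -1).
Management's commitment gain: 3 − -1 = 4.

4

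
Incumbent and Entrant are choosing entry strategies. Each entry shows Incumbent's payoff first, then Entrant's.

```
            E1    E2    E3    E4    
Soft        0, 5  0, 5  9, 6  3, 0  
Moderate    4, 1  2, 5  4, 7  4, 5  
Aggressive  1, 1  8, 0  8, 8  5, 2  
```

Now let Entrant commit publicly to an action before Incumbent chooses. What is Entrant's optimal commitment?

Solve by backward induction (Entrant leads).
- E1: BR = Moderate, leader payoff 1.
- E2: BR = Aggressive, leader payoff 0.
- E3: BR = Soft, leader payoff 6.
- E4: BR = Aggressive, leader payoff 2.
Entrant's induced payoffs are 1, 0, 6, 2, so Entrant commits to E3. Subgame-perfect outcome: (Soft, E3) with payoffs (9, 6).

E3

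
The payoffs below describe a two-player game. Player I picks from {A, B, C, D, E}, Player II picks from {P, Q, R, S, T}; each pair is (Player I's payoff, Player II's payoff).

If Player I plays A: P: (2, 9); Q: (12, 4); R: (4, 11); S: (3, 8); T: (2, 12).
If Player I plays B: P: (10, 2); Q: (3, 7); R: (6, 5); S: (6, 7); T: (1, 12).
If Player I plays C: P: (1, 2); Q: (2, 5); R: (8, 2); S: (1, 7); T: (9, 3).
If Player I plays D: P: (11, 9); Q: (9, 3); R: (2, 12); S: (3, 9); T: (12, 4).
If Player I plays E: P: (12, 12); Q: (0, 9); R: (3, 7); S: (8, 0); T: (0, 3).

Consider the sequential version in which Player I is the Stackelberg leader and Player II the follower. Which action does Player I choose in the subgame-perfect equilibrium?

Player II best-responds to each possible Player I move:
- A → Player II plays T (best of 9, 4, 11, 8, 12); Player I gets 2.
- B → Player II plays T (best of 2, 7, 5, 7, 12); Player I gets 1.
- C → Player II plays S (best of 2, 5, 2, 7, 3); Player I gets 1.
- D → Player II plays R (best of 9, 3, 12, 9, 4); Player I gets 2.
- E → Player II plays P (best of 12, 9, 7, 0, 3); Player I gets 12.
Among 2, 1, 1, 2, 12, the best is 12 at E. Subgame-perfect outcome: (E, P) with payoffs (12, 12).

E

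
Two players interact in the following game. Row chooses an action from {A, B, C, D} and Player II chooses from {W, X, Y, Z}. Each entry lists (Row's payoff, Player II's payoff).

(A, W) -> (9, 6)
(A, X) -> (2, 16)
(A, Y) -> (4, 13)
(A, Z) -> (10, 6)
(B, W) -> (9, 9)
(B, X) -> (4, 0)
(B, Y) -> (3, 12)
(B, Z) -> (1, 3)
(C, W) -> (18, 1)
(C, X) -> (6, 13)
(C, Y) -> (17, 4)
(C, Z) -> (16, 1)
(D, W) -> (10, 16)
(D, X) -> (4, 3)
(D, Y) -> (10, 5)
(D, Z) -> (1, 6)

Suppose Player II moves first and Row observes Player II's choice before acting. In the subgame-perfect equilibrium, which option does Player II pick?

X

Row best-responds to each possible Player II move:
- W: BR = C, leader payoff 1.
- X: BR = C, leader payoff 13.
- Y: BR = C, leader payoff 4.
- Z: BR = C, leader payoff 1.
Among 1, 13, 4, 1, the best is 13 at X. Subgame-perfect outcome: (C, X) with payoffs (6, 13).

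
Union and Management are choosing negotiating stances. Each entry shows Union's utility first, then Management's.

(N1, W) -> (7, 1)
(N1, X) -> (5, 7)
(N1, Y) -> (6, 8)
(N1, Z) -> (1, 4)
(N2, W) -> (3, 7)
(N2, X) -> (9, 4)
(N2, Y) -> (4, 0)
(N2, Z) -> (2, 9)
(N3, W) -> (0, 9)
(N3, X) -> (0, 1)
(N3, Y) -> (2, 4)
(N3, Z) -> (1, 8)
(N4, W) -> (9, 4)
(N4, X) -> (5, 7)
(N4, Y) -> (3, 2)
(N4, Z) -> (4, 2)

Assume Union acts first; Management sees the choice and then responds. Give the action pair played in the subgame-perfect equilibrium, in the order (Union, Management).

(N1, Y)

Management best-responds to each possible Union move:
- N1: Management compares 1, 7, 8, 4 and picks Y; Union would get 6.
- N2: Management compares 7, 4, 0, 9 and picks Z; Union would get 2.
- N3: Management compares 9, 1, 4, 8 and picks W; Union would get 0.
- N4: Management compares 4, 7, 2, 2 and picks X; Union would get 5.
Union's induced payoffs are 6, 2, 0, 5, so Union commits to N1. Subgame-perfect outcome: (N1, Y) with payoffs (6, 8).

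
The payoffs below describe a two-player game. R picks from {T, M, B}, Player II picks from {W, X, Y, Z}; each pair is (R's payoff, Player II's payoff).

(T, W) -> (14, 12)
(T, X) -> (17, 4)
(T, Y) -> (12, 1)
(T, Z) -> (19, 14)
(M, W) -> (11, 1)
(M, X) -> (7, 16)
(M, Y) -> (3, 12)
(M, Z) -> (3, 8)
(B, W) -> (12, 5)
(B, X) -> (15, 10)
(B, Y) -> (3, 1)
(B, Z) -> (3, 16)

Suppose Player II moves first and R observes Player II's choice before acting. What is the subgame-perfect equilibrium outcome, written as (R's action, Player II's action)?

Work backward from R's decision.
- W: R compares 14, 11, 12 and picks T; Player II would get 12.
- X: R compares 17, 7, 15 and picks T; Player II would get 4.
- Y: R compares 12, 3, 3 and picks T; Player II would get 1.
- Z: R compares 19, 3, 3 and picks T; Player II would get 14.
Among 12, 4, 1, 14, the best is 14 at Z. Subgame-perfect outcome: (T, Z) with payoffs (19, 14).

(T, Z)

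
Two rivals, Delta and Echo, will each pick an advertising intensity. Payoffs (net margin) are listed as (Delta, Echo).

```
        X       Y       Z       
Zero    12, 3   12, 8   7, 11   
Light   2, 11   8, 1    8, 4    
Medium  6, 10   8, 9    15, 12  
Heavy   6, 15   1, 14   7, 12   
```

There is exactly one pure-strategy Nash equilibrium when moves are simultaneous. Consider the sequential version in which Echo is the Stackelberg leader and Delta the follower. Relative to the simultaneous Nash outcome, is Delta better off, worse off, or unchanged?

unchanged

Delta best-responds to each possible Echo move:
- X: BR = Zero, leader payoff 3.
- Y: BR = Zero, leader payoff 8.
- Z: BR = Medium, leader payoff 12.
Maximizing over 3, 8, 12, Echo chooses Z. Subgame-perfect outcome: (Medium, Z) with payoffs (15, 12).
For the simultaneous game, intersect best replies.
Delta's best replies: X→Zero; Y→Zero; Z→Medium.
Echo's best replies: Zero→Z; Light→X; Medium→Z; Heavy→X.
The unique mutual best reply is (Medium, Z), giving (15, 12).
Delta earns 15 sequentially versus 15 at the Nash outcome: unchanged.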